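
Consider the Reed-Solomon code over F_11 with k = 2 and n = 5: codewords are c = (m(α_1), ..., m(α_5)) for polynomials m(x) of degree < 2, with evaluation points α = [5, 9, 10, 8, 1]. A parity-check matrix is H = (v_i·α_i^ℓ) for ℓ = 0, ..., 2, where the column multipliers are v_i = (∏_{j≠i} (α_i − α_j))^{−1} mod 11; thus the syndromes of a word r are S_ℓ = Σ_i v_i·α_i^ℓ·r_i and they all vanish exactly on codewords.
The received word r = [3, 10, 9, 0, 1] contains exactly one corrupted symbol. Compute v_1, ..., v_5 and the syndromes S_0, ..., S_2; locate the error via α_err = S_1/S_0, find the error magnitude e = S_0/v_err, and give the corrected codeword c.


S = (9, 9, 9), error at position 5, error magnitude e = 5, c = [3, 10, 9, 0, 7].

Step 1: column multipliers v_i = (∏_{j≠i}(α_i − α_j))^{−1} mod 11.
  i = 1 (α = 5): (5−9)(5−10)(5−8)(5−1) = (−4)·(−5)·(−3)·4 = −240 ≡ 2, so v_1 = 2^{−1} = 6 (mod 11).
  i = 2 (α = 9): (9−5)(9−10)(9−8)(9−1) = 4·(−1)·1·8 = −32 ≡ 1, so v_2 = 1^{−1} = 1 (mod 11).
  i = 3 (α = 10): (10−5)(10−9)(10−8)(10−1) = 5·1·2·9 = 90 ≡ 2, so v_3 = 2^{−1} = 6 (mod 11).
  i = 4 (α = 8): (8−5)(8−9)(8−10)(8−1) = 3·(−1)·(−2)·7 = 42 ≡ 9, so v_4 = 9^{−1} = 5 (mod 11).
  i = 5 (α = 1): (1−5)(1−9)(1−10)(1−8) = (−4)·(−8)·(−9)·(−7) = 2016 ≡ 3, so v_5 = 3^{−1} = 4 (mod 11).
  v = [6, 1, 6, 5, 4].
Step 2: syndromes of r = [3, 10, 9, 0, 1] (all sums mod 11).
  S_0 = Σ v_i r_i = 6·3 + 1·10 + 6·9 + 5·0 + 4·1 = 86 ≡ 9.
  S_1 = Σ v_i α_i r_i = 6·5·3 + 1·9·10 + 6·10·9 + 5·8·0 + 4·1·1 = 724 ≡ 9.
  α_i^2 mod 11 = [3, 4, 1, 9, 1].
  S_2 = Σ v_i α_i^2 r_i = 6·3·3 + 1·4·10 + 6·1·9 + 5·9·0 + 4·1·1 = 152 ≡ 9.
  S = (9, 9, 9) ≠ 0, so r is not a codeword (an error is present).
Step 3: locate the error. For a single error e at position i, S_ℓ = v_i·e·α_i^ℓ, so α_err = S_1/S_0.
  S_0^{−1} = 9^{−1} = 5 (mod 11), so α_err = 9·5 = 45 ≡ 1 = α_5. Error position i = 5.
  Consistency check: S_2/S_1 = 9·5 = 45 ≡ 1 = α_err ✓ (single-error assumption holds).
Step 4: error magnitude e = S_0/v_5 = S_0·∏_{j≠5}(α_5 − α_j) = 9·3 = 27 ≡ 5 (mod 11).
Step 5: correct position 5: c_5 = r_5 − e = 1 − 5 ≡ 7 (mod 11). Hence c = [3, 10, 9, 0, 7].
  Check: interpolating c through the α_i gives m(x) = 8 + 10·x (degree < 2) with m(α_i) = c_i for every i, so c is indeed a codeword.


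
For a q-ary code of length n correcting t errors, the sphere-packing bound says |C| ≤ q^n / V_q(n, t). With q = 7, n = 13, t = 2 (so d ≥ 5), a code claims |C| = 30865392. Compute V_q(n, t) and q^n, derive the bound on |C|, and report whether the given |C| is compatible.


V_q(n, t) = 2887, q^n = 96889010407, Hamming bound = 33560446, |C| = 30865392 ≤ bound (satisfied).

Step 1: Compute V_q(n, t) = Σ_{j=0}^2 C(n, j) (q−1)^j.
  j = 0: C(13,0)·(6)^0 = 1·1 = 1.
  j = 1: C(13,1)·(6)^1 = 13·6 = 78.
  j = 2: C(13,2)·(6)^2 = 78·36 = 2808.
  V_q(n, t) = 1 + 78 + 2808 = 2887.
Step 2: q^n = 7^13 = 96889010407.
Step 3: Hamming bound ⌊q^n / V_q(n,t)⌋ = ⌊96889010407/2887⌋ = 33560446.
Step 4: Compare |C| = 30865392 to 33560446: satisfied.
The claimed |C| lies below the Hamming bound.


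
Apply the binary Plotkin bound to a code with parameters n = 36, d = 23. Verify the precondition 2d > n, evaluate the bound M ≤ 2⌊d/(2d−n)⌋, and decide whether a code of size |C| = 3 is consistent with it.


Plotkin bound M ≤ 4; given |C| = 3 ≤ bound (satisfied).

Check applicability: 2d = 46, n = 36.
2d − n = 10 > 0, so Plotkin applies.
Compute d/(2d−n) = 23/10 ≈ 2.3000.
⌊d/(2d−n)⌋ = 2.
Plotkin bound: M ≤ 2·2 = 4.
Given |C| = 3, check: satisfied.
This |C| is below the Plotkin bound.


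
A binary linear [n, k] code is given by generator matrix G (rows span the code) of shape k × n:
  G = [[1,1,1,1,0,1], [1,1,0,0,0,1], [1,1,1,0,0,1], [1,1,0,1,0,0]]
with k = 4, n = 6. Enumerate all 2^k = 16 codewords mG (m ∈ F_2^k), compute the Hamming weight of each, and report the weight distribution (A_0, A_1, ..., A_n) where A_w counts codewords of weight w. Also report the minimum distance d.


Weight distribution: A_0 = 1, A_1 = 3, A_2 = 4, A_3 = 4, A_4 = 3, A_5 = 1. Minimum distance d = 1.

Enumerate all 2^4 = 16 messages m ∈ F_2^4.
For each, compute codeword c = mG in F_2^6, then tally its weight.
  m = 0000 → c = 000000, weight = 0.
  m = 1000 → c = 111101, weight = 5.
  m = 0100 → c = 110001, weight = 3.
  m = 1100 → c = 001100, weight = 2.
  m = 0010 → c = 111001, weight = 4.
  m = 1010 → c = 000100, weight = 1.
  m = 0110 → c = 001000, weight = 1.
  m = 1110 → c = 110101, weight = 4.
  m = 0001 → c = 110100, weight = 3.
  m = 1001 → c = 001001, weight = 2.
  m = 0101 → c = 000101, weight = 2.
  m = 1101 → c = 111000, weight = 3.
  m = 0011 → c = 001101, weight = 3.
  m = 1011 → c = 110000, weight = 2.
  m = 0111 → c = 111100, weight = 4.
  m = 1111 → c = 000001, weight = 1.
Tally weights:
  weight 0: 1 codewords.
  weight 1: 3 codewords.
  weight 2: 4 codewords.
  weight 3: 4 codewords.
  weight 4: 3 codewords.
  weight 5: 1 codewords.
Minimum distance d = smallest w > 0 with A_w > 0 = 1.
Sanity: Σ A_w = 16 = 2^4 = 16 ✓.


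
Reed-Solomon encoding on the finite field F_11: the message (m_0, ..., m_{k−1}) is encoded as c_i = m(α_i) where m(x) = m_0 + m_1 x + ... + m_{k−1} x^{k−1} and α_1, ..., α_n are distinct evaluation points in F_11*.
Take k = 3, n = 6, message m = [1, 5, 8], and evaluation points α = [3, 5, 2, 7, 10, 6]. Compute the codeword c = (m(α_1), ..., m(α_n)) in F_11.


c = [0, 6, 10, 10, 4, 0]

Message polynomial: m(x) = 1 + 5·x + 8·x^2 (mod 11).
For each evaluation point α_i, compute m(α_i) mod 11:
  α_1 = 3: Horner steps 8 → 7 → 0, so m(3) = 0.
  α_2 = 5: Horner steps 8 → 1 → 6, so m(5) = 6.
  α_3 = 2: Horner steps 8 → 10 → 10, so m(2) = 10.
  α_4 = 7: Horner steps 8 → 6 → 10, so m(7) = 10.
  α_5 = 10: Horner steps 8 → 8 → 4, so m(10) = 4.
  α_6 = 6: Horner steps 8 → 9 → 0, so m(6) = 0.
Codeword c = [0, 6, 10, 10, 4, 0] ∈ F_11^6.


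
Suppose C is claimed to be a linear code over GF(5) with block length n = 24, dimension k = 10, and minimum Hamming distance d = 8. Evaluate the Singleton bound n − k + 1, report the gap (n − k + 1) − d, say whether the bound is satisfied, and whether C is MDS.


Singleton RHS = n − k + 1 = 15, slack = 7, bound satisfied, not MDS.

Singleton bound: d ≤ n − k + 1.
Here n = 24, k = 10, so n − k + 1 = 15.
Given d = 8, check d ≤ 15: YES.
Slack = (n − k + 1) − d = 7.
The code is NOT MDS (slack = 7 > 0).
Description: the claimed parameters are [24, 10, 8]_5; such a code would be non-MDS.


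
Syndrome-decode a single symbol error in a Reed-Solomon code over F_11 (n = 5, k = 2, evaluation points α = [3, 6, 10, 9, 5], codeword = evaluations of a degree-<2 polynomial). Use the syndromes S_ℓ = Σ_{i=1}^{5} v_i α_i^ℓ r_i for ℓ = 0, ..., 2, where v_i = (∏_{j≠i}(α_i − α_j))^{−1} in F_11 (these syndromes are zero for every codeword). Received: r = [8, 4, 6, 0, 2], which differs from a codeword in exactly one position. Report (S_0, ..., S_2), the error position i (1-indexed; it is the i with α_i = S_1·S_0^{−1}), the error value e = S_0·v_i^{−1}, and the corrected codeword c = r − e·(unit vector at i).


S = (1, 5, 3), error at position 5, error magnitude e = 4, c = [8, 4, 6, 0, 9].

Step 1: column multipliers v_i = (∏_{j≠i}(α_i − α_j))^{−1} mod 11.
  i = 1 (α = 3): (3−6)(3−10)(3−9)(3−5) = (−3)·(−7)·(−6)·(−2) = 252 ≡ 10, so v_1 = 10^{−1} = 10 (mod 11).
  i = 2 (α = 6): (6−3)(6−10)(6−9)(6−5) = 3·(−4)·(−3)·1 = 36 ≡ 3, so v_2 = 3^{−1} = 4 (mod 11).
  i = 3 (α = 10): (10−3)(10−6)(10−9)(10−5) = 7·4·1·5 = 140 ≡ 8, so v_3 = 8^{−1} = 7 (mod 11).
  i = 4 (α = 9): (9−3)(9−6)(9−10)(9−5) = 6·3·(−1)·4 = −72 ≡ 5, so v_4 = 5^{−1} = 9 (mod 11).
  i = 5 (α = 5): (5−3)(5−6)(5−10)(5−9) = 2·(−1)·(−5)·(−4) = −40 ≡ 4, so v_5 = 4^{−1} = 3 (mod 11).
  v = [10, 4, 7, 9, 3].
Step 2: syndromes of r = [8, 4, 6, 0, 2] (all sums mod 11).
  S_0 = Σ v_i r_i = 10·8 + 4·4 + 7·6 + 9·0 + 3·2 = 144 ≡ 1.
  S_1 = Σ v_i α_i r_i = 10·3·8 + 4·6·4 + 7·10·6 + 9·9·0 + 3·5·2 = 786 ≡ 5.
  α_i^2 mod 11 = [9, 3, 1, 4, 3].
  S_2 = Σ v_i α_i^2 r_i = 10·9·8 + 4·3·4 + 7·1·6 + 9·4·0 + 3·3·2 = 828 ≡ 3.
  S = (1, 5, 3) ≠ 0, so r is not a codeword (an error is present).
Step 3: locate the error. For a single error e at position i, S_ℓ = v_i·e·α_i^ℓ, so α_err = S_1/S_0.
  S_0^{−1} = 1^{−1} = 1 (mod 11), so α_err = 5·1 = 5 ≡ 5 = α_5. Error position i = 5.
  Consistency check: S_2/S_1 = 3·9 = 27 ≡ 5 = α_err ✓ (single-error assumption holds).
Step 4: error magnitude e = S_0/v_5 = S_0·∏_{j≠5}(α_5 − α_j) = 1·4 = 4 ≡ 4 (mod 11).
Step 5: correct position 5: c_5 = r_5 − e = 2 − 4 ≡ 9 (mod 11). Hence c = [8, 4, 6, 0, 9].
  Check: interpolating c through the α_i gives m(x) = 1 + 6·x (degree < 2) with m(α_i) = c_i for every i, so c is indeed a codeword.


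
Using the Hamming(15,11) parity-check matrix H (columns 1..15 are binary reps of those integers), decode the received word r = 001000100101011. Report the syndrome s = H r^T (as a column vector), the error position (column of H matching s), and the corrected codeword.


s = (0, 0, 1, 1)^T, error position = 3, corrected codeword c = 000000100101011

Compute s = H r^T mod 2 one row at a time:
  s_1 = 0 + 0 + 1 + 0 + 1 + 0 + 1 + 1 = 4 ≡ 0 (mod 2).
  s_2 = 0 + 0 + 0 + 1 + 1 + 0 + 1 + 1 = 4 ≡ 0 (mod 2).
  s_3 = 0 + 1 + 0 + 1 + 1 + 0 + 1 + 1 = 5 ≡ 1 (mod 2).
  s_4 = 0 + 1 + 0 + 1 + 0 + 0 + 0 + 1 = 3 ≡ 1 (mod 2).
s = (0, 0, 1, 1)^T — this equals column 3 of H (binary 0011), so error is at position 3.
Correct: flip bit 3 of r = 001000100101011 to get c = 000000100101011.


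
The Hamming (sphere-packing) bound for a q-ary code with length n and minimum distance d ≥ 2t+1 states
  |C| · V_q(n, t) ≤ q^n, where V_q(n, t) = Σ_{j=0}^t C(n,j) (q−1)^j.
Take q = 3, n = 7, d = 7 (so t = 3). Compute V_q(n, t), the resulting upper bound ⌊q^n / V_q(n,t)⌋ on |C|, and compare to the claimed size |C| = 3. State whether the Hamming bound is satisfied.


V_q(n, t) = 379, q^n = 2187, Hamming bound = 5, |C| = 3 ≤ bound (satisfied).

Step 1: Compute V_q(n, t) = Σ_{j=0}^3 C(n, j) (q−1)^j.
  j = 0: C(7,0)·(2)^0 = 1·1 = 1.
  j = 1: C(7,1)·(2)^1 = 7·2 = 14.
  j = 2: C(7,2)·(2)^2 = 21·4 = 84.
  j = 3: C(7,3)·(2)^3 = 35·8 = 280.
  V_q(n, t) = 1 + 14 + 84 + 280 = 379.
Step 2: q^n = 3^7 = 2187.
Step 3: Hamming bound ⌊q^n / V_q(n,t)⌋ = ⌊2187/379⌋ = 5.
Step 4: Compare |C| = 3 to 5: satisfied.
The claimed |C| lies below the Hamming bound.


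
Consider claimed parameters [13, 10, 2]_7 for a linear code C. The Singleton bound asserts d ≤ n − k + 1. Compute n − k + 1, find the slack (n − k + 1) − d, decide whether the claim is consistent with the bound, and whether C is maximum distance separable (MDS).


Singleton RHS = n − k + 1 = 4, slack = 2, bound satisfied, not MDS.

Singleton bound: d ≤ n − k + 1.
Here n = 13, k = 10, so n − k + 1 = 4.
Given d = 2, check d ≤ 4: YES.
Slack = (n − k + 1) − d = 2.
The code is NOT MDS (slack = 2 > 0).
Description: the claimed parameters are [13, 10, 2]_7; such a code would be non-MDS.


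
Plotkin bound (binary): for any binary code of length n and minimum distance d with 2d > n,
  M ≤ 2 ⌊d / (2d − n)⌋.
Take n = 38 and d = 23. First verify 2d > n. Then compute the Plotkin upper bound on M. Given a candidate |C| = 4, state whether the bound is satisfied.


Plotkin bound M ≤ 4; given |C| = 4 ≤ bound (satisfied).

Check applicability: 2d = 46, n = 38.
2d − n = 8 > 0, so Plotkin applies.
Compute d/(2d−n) = 23/8 ≈ 2.8750.
⌊d/(2d−n)⌋ = 2.
Plotkin bound: M ≤ 2·2 = 4.
Given |C| = 4, check: satisfied.
This |C| is at the Plotkin bound.


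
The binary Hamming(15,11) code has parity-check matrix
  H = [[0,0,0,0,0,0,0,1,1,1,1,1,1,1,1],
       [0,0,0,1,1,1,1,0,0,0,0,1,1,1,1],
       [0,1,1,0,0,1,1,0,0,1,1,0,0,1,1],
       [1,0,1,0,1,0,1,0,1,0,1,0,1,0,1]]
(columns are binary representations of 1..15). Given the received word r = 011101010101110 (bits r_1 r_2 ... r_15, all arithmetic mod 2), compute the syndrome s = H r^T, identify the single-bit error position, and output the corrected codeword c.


s = (1, 1, 1, 0)^T, error position = 14, corrected codeword c = 011101010101100

Compute s = H r^T mod 2 one row at a time:
  s_1 = 1 + 0 + 1 + 0 + 1 + 1 + 1 + 0 = 5 ≡ 1 (mod 2).
  s_2 = 1 + 0 + 1 + 0 + 1 + 1 + 1 + 0 = 5 ≡ 1 (mod 2).
  s_3 = 1 + 1 + 1 + 0 + 1 + 0 + 1 + 0 = 5 ≡ 1 (mod 2).
  s_4 = 0 + 1 + 0 + 0 + 0 + 0 + 1 + 0 = 2 ≡ 0 (mod 2).
s = (1, 1, 1, 0)^T — this equals column 14 of H (binary 1110), so error is at position 14.
Correct: flip bit 14 of r = 011101010101110 to get c = 011101010101100.


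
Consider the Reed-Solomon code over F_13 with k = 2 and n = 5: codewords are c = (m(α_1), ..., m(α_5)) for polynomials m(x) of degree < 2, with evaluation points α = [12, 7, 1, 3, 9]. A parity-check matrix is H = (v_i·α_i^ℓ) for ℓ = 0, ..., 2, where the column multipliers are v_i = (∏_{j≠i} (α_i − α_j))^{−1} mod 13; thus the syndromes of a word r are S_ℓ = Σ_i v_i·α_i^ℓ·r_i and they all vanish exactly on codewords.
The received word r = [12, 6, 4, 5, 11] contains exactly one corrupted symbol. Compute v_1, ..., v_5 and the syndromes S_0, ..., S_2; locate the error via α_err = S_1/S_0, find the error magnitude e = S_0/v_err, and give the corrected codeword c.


S = (10, 4, 12), error at position 4, error magnitude e = 9, c = [12, 6, 4, 9, 11].

Step 1: column multipliers v_i = (∏_{j≠i}(α_i − α_j))^{−1} mod 13.
  i = 1 (α = 12): (12−7)(12−1)(12−3)(12−9) = 5·11·9·3 = 1485 ≡ 3, so v_1 = 3^{−1} = 9 (mod 13).
  i = 2 (α = 7): (7−12)(7−1)(7−3)(7−9) = (−5)·6·4·(−2) = 240 ≡ 6, so v_2 = 6^{−1} = 11 (mod 13).
  i = 3 (α = 1): (1−12)(1−7)(1−3)(1−9) = (−11)·(−6)·(−2)·(−8) = 1056 ≡ 3, so v_3 = 3^{−1} = 9 (mod 13).
  i = 4 (α = 3): (3−12)(3−7)(3−1)(3−9) = (−9)·(−4)·2·(−6) = −432 ≡ 10, so v_4 = 10^{−1} = 4 (mod 13).
  i = 5 (α = 9): (9−12)(9−7)(9−1)(9−3) = (−3)·2·8·6 = −288 ≡ 11, so v_5 = 11^{−1} = 6 (mod 13).
  v = [9, 11, 9, 4, 6].
Step 2: syndromes of r = [12, 6, 4, 5, 11] (all sums mod 13).
  S_0 = Σ v_i r_i = 9·12 + 11·6 + 9·4 + 4·5 + 6·11 = 296 ≡ 10.
  S_1 = Σ v_i α_i r_i = 9·12·12 + 11·7·6 + 9·1·4 + 4·3·5 + 6·9·11 = 2448 ≡ 4.
  α_i^2 mod 13 = [1, 10, 1, 9, 3].
  S_2 = Σ v_i α_i^2 r_i = 9·1·12 + 11·10·6 + 9·1·4 + 4·9·5 + 6·3·11 = 1182 ≡ 12.
  S = (10, 4, 12) ≠ 0, so r is not a codeword (an error is present).
Step 3: locate the error. For a single error e at position i, S_ℓ = v_i·e·α_i^ℓ, so α_err = S_1/S_0.
  S_0^{−1} = 10^{−1} = 4 (mod 13), so α_err = 4·4 = 16 ≡ 3 = α_4. Error position i = 4.
  Consistency check: S_2/S_1 = 12·10 = 120 ≡ 3 = α_err ✓ (single-error assumption holds).
Step 4: error magnitude e = S_0/v_4 = S_0·∏_{j≠4}(α_4 − α_j) = 10·10 = 100 ≡ 9 (mod 13).
Step 5: correct position 4: c_4 = r_4 − e = 5 − 9 ≡ 9 (mod 13). Hence c = [12, 6, 4, 9, 11].
  Check: interpolating c through the α_i gives m(x) = 8 + 9·x (degree < 2) with m(α_i) = c_i for every i, so c is indeed a codeword.


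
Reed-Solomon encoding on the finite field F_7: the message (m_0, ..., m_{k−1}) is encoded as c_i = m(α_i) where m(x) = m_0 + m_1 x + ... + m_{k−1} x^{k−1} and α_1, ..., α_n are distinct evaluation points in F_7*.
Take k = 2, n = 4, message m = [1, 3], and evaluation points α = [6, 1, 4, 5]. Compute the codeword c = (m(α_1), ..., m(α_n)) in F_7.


c = [5, 4, 6, 2]

Message polynomial: m(x) = 1 + 3·x (mod 7).
For each evaluation point α_i, compute m(α_i) mod 7:
  α_1 = 6: Horner steps 3 → 5, so m(6) = 5.
  α_2 = 1: Horner steps 3 → 4, so m(1) = 4.
  α_3 = 4: Horner steps 3 → 6, so m(4) = 6.
  α_4 = 5: Horner steps 3 → 2, so m(5) = 2.
Codeword c = [5, 4, 6, 2] ∈ F_7^4.


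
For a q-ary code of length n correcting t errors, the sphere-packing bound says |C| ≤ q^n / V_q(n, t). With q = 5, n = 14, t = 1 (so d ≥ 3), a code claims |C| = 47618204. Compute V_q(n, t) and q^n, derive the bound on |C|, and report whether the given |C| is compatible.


V_q(n, t) = 57, q^n = 6103515625, Hamming bound = 107079221, |C| = 47618204 ≤ bound (satisfied).

Step 1: Compute V_q(n, t) = Σ_{j=0}^1 C(n, j) (q−1)^j.
  j = 0: C(14,0)·(4)^0 = 1·1 = 1.
  j = 1: C(14,1)·(4)^1 = 14·4 = 56.
  V_q(n, t) = 1 + 56 = 57.
Step 2: q^n = 5^14 = 6103515625.
Step 3: Hamming bound ⌊q^n / V_q(n,t)⌋ = ⌊6103515625/57⌋ = 107079221.
Step 4: Compare |C| = 47618204 to 107079221: satisfied.
The claimed |C| lies below the Hamming bound.


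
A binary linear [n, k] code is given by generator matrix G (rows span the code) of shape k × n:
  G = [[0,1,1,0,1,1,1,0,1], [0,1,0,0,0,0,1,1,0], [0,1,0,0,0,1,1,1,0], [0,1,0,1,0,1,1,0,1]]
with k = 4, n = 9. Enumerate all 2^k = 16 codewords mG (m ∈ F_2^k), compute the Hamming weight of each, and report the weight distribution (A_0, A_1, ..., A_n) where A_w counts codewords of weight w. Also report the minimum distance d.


Weight distribution: A_0 = 1, A_1 = 1, A_3 = 3, A_4 = 5, A_5 = 3, A_6 = 2, A_7 = 1. Minimum distance d = 1.

Enumerate all 2^4 = 16 messages m ∈ F_2^4.
For each, compute codeword c = mG in F_2^9, then tally its weight.
  m = 0000 → c = 000000000, weight = 0.
  m = 1000 → c = 011011101, weight = 6.
  m = 0100 → c = 010000110, weight = 3.
  m = 1100 → c = 001011011, weight = 5.
  m = 0010 → c = 010001110, weight = 4.
  m = 1010 → c = 001010011, weight = 4.
  m = 0110 → c = 000001000, weight = 1.
  m = 1110 → c = 011010101, weight = 5.
  m = 0001 → c = 010101101, weight = 5.
  m = 1001 → c = 001110000, weight = 3.
  m = 0101 → c = 000101011, weight = 4.
  m = 1101 → c = 011110110, weight = 6.
  m = 0011 → c = 000100011, weight = 3.
  m = 1011 → c = 011111110, weight = 7.
  m = 0111 → c = 010100101, weight = 4.
  m = 1111 → c = 001111000, weight = 4.
Tally weights:
  weight 0: 1 codewords.
  weight 1: 1 codewords.
  weight 3: 3 codewords.
  weight 4: 5 codewords.
  weight 5: 3 codewords.
  weight 6: 2 codewords.
  weight 7: 1 codewords.
Minimum distance d = smallest w > 0 with A_w > 0 = 1.
Sanity: Σ A_w = 16 = 2^4 = 16 ✓.


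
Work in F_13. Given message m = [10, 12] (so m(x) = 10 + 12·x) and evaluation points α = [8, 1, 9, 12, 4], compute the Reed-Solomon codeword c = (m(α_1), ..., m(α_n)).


c = [2, 9, 1, 11, 6]

Message polynomial: m(x) = 10 + 12·x (mod 13).
For each evaluation point α_i, compute m(α_i) mod 13:
  α_1 = 8: Horner steps 12 → 2, so m(8) = 2.
  α_2 = 1: Horner steps 12 → 9, so m(1) = 9.
  α_3 = 9: Horner steps 12 → 1, so m(9) = 1.
  α_4 = 12: Horner steps 12 → 11, so m(12) = 11.
  α_5 = 4: Horner steps 12 → 6, so m(4) = 6.
Codeword c = [2, 9, 1, 11, 6] ∈ F_13^5.


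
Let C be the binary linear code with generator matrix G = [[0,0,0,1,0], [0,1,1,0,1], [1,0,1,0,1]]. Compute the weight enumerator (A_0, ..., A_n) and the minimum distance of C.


Weight distribution: A_0 = 1, A_1 = 1, A_2 = 1, A_3 = 3, A_4 = 2. Minimum distance d = 1.

Enumerate all 2^3 = 8 messages m ∈ F_2^3.
For each, compute codeword c = mG in F_2^5, then tally its weight.
  m = 000 → c = 00000, weight = 0.
  m = 100 → c = 00010, weight = 1.
  m = 010 → c = 01101, weight = 3.
  m = 110 → c = 01111, weight = 4.
  m = 001 → c = 10101, weight = 3.
  m = 101 → c = 10111, weight = 4.
  m = 011 → c = 11000, weight = 2.
  m = 111 → c = 11010, weight = 3.
Tally weights:
  weight 0: 1 codewords.
  weight 1: 1 codewords.
  weight 2: 1 codewords.
  weight 3: 3 codewords.
  weight 4: 2 codewords.
Minimum distance d = smallest w > 0 with A_w > 0 = 1.
Sanity: Σ A_w = 8 = 2^3 = 8 ✓.


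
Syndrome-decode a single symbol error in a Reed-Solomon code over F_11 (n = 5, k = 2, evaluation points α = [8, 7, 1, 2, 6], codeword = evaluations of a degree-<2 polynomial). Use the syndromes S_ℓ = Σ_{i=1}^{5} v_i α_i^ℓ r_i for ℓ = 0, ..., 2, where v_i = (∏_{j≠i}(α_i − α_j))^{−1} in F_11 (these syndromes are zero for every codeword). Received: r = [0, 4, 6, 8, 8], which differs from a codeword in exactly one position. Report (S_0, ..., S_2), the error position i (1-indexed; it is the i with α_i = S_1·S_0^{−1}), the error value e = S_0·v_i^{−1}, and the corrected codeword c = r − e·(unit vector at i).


S = (6, 1, 2), error at position 4, error magnitude e = 6, c = [0, 4, 6, 2, 8].

Step 1: column multipliers v_i = (∏_{j≠i}(α_i − α_j))^{−1} mod 11.
  i = 1 (α = 8): (8−7)(8−1)(8−2)(8−6) = 1·7·6·2 = 84 ≡ 7, so v_1 = 7^{−1} = 8 (mod 11).
  i = 2 (α = 7): (7−8)(7−1)(7−2)(7−6) = (−1)·6·5·1 = −30 ≡ 3, so v_2 = 3^{−1} = 4 (mod 11).
  i = 3 (α = 1): (1−8)(1−7)(1−2)(1−6) = (−7)·(−6)·(−1)·(−5) = 210 ≡ 1, so v_3 = 1^{−1} = 1 (mod 11).
  i = 4 (α = 2): (2−8)(2−7)(2−1)(2−6) = (−6)·(−5)·1·(−4) = −120 ≡ 1, so v_4 = 1^{−1} = 1 (mod 11).
  i = 5 (α = 6): (6−8)(6−7)(6−1)(6−2) = (−2)·(−1)·5·4 = 40 ≡ 7, so v_5 = 7^{−1} = 8 (mod 11).
  v = [8, 4, 1, 1, 8].
Step 2: syndromes of r = [0, 4, 6, 8, 8] (all sums mod 11).
  S_0 = Σ v_i r_i = 8·0 + 4·4 + 1·6 + 1·8 + 8·8 = 94 ≡ 6.
  S_1 = Σ v_i α_i r_i = 8·8·0 + 4·7·4 + 1·1·6 + 1·2·8 + 8·6·8 = 518 ≡ 1.
  α_i^2 mod 11 = [9, 5, 1, 4, 3].
  S_2 = Σ v_i α_i^2 r_i = 8·9·0 + 4·5·4 + 1·1·6 + 1·4·8 + 8·3·8 = 310 ≡ 2.
  S = (6, 1, 2) ≠ 0, so r is not a codeword (an error is present).
Step 3: locate the error. For a single error e at position i, S_ℓ = v_i·e·α_i^ℓ, so α_err = S_1/S_0.
  S_0^{−1} = 6^{−1} = 2 (mod 11), so α_err = 1·2 = 2 ≡ 2 = α_4. Error position i = 4.
  Consistency check: S_2/S_1 = 2·1 = 2 ≡ 2 = α_err ✓ (single-error assumption holds).
Step 4: error magnitude e = S_0/v_4 = S_0·∏_{j≠4}(α_4 − α_j) = 6·1 = 6 ≡ 6 (mod 11).
Step 5: correct position 4: c_4 = r_4 − e = 8 − 6 ≡ 2 (mod 11). Hence c = [0, 4, 6, 2, 8].
  Check: interpolating c through the α_i gives m(x) = 10 + 7·x (degree < 2) with m(α_i) = c_i for every i, so c is indeed a codeword.


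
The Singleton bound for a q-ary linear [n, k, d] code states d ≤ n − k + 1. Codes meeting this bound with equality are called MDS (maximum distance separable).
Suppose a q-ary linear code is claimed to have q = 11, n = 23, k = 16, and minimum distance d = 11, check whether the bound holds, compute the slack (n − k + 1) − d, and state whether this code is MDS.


Singleton RHS = n − k + 1 = 8, slack = -3, bound violated (no such code; not MDS).

Singleton bound: d ≤ n − k + 1.
Here n = 23, k = 16, so n − k + 1 = 8.
Given d = 11, check d ≤ 8: NO.
Slack = (n − k + 1) − d = -3.
The slack is negative: d = 11 exceeds n − k + 1 = 8 by 3, so the Singleton bound is violated and no linear [23, 16, 11]_11 code can exist. In particular it is not MDS (MDS requires d = n − k + 1 exactly).
Description: the claimed parameters are [23, 16, 11]_11; such a code would be impossible (violates the Singleton bound).


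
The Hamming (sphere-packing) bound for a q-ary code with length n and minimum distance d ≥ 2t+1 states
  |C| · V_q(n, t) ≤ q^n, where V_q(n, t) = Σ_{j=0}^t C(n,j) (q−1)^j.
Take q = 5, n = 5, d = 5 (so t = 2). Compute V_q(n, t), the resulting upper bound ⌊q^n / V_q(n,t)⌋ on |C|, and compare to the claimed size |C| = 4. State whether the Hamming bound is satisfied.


V_q(n, t) = 181, q^n = 3125, Hamming bound = 17, |C| = 4 ≤ bound (satisfied).

Step 1: Compute V_q(n, t) = Σ_{j=0}^2 C(n, j) (q−1)^j.
  j = 0: C(5,0)·(4)^0 = 1·1 = 1.
  j = 1: C(5,1)·(4)^1 = 5·4 = 20.
  j = 2: C(5,2)·(4)^2 = 10·16 = 160.
  V_q(n, t) = 1 + 20 + 160 = 181.
Step 2: q^n = 5^5 = 3125.
Step 3: Hamming bound ⌊q^n / V_q(n,t)⌋ = ⌊3125/181⌋ = 17.
Step 4: Compare |C| = 4 to 17: satisfied.
The claimed |C| lies below the Hamming bound.


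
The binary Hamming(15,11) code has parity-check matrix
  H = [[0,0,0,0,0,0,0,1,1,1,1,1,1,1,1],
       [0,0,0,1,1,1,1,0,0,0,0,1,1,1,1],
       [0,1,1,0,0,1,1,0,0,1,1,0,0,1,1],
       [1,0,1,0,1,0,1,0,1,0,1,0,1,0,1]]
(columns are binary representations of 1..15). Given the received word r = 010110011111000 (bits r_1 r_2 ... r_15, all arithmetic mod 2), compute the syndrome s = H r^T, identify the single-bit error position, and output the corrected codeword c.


s = (1, 1, 1, 1)^T, error position = 15, corrected codeword c = 010110011111001

Compute s = H r^T mod 2 one row at a time:
  s_1 = 1 + 1 + 1 + 1 + 1 + 0 + 0 + 0 = 5 ≡ 1 (mod 2).
  s_2 = 1 + 1 + 0 + 0 + 1 + 0 + 0 + 0 = 3 ≡ 1 (mod 2).
  s_3 = 1 + 0 + 0 + 0 + 1 + 1 + 0 + 0 = 3 ≡ 1 (mod 2).
  s_4 = 0 + 0 + 1 + 0 + 1 + 1 + 0 + 0 = 3 ≡ 1 (mod 2).
s = (1, 1, 1, 1)^T — this equals column 15 of H (binary 1111), so error is at position 15.
Correct: flip bit 15 of r = 010110011111000 to get c = 010110011111001.


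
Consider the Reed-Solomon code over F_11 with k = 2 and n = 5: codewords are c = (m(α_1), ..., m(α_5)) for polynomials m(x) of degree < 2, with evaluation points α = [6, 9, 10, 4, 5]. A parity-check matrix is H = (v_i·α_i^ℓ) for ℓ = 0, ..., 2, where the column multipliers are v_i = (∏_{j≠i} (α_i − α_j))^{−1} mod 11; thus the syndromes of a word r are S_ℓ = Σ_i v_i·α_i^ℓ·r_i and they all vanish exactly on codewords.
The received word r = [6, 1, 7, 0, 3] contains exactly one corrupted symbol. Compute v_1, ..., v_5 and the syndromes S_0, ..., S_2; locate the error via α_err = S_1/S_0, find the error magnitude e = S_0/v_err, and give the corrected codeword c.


S = (5, 1, 9), error at position 2, error magnitude e = 8, c = [6, 4, 7, 0, 3].

Step 1: column multipliers v_i = (∏_{j≠i}(α_i − α_j))^{−1} mod 11.
  i = 1 (α = 6): (6−9)(6−10)(6−4)(6−5) = (−3)·(−4)·2·1 = 24 ≡ 2, so v_1 = 2^{−1} = 6 (mod 11).
  i = 2 (α = 9): (9−6)(9−10)(9−4)(9−5) = 3·(−1)·5·4 = −60 ≡ 6, so v_2 = 6^{−1} = 2 (mod 11).
  i = 3 (α = 10): (10−6)(10−9)(10−4)(10−5) = 4·1·6·5 = 120 ≡ 10, so v_3 = 10^{−1} = 10 (mod 11).
  i = 4 (α = 4): (4−6)(4−9)(4−10)(4−5) = (−2)·(−5)·(−6)·(−1) = 60 ≡ 5, so v_4 = 5^{−1} = 9 (mod 11).
  i = 5 (α = 5): (5−6)(5−9)(5−10)(5−4) = (−1)·(−4)·(−5)·1 = −20 ≡ 2, so v_5 = 2^{−1} = 6 (mod 11).
  v = [6, 2, 10, 9, 6].
Step 2: syndromes of r = [6, 1, 7, 0, 3] (all sums mod 11).
  S_0 = Σ v_i r_i = 6·6 + 2·1 + 10·7 + 9·0 + 6·3 = 126 ≡ 5.
  S_1 = Σ v_i α_i r_i = 6·6·6 + 2·9·1 + 10·10·7 + 9·4·0 + 6·5·3 = 1024 ≡ 1.
  α_i^2 mod 11 = [3, 4, 1, 5, 3].
  S_2 = Σ v_i α_i^2 r_i = 6·3·6 + 2·4·1 + 10·1·7 + 9·5·0 + 6·3·3 = 240 ≡ 9.
  S = (5, 1, 9) ≠ 0, so r is not a codeword (an error is present).
Step 3: locate the error. For a single error e at position i, S_ℓ = v_i·e·α_i^ℓ, so α_err = S_1/S_0.
  S_0^{−1} = 5^{−1} = 9 (mod 11), so α_err = 1·9 = 9 ≡ 9 = α_2. Error position i = 2.
  Consistency check: S_2/S_1 = 9·1 = 9 ≡ 9 = α_err ✓ (single-error assumption holds).
Step 4: error magnitude e = S_0/v_2 = S_0·∏_{j≠2}(α_2 − α_j) = 5·6 = 30 ≡ 8 (mod 11).
Step 5: correct position 2: c_2 = r_2 − e = 1 − 8 ≡ 4 (mod 11). Hence c = [6, 4, 7, 0, 3].
  Check: interpolating c through the α_i gives m(x) = 10 + 3·x (degree < 2) with m(α_i) = c_i for every i, so c is indeed a codeword.


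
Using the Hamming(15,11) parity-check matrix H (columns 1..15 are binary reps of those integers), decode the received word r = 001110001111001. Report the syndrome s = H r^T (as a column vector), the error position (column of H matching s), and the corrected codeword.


s = (1, 0, 0, 1)^T, error position = 9, corrected codeword c = 001110000111001

Compute s = H r^T mod 2 one row at a time:
  s_1 = 0 + 1 + 1 + 1 + 1 + 0 + 0 + 1 = 5 ≡ 1 (mod 2).
  s_2 = 1 + 1 + 0 + 0 + 1 + 0 + 0 + 1 = 4 ≡ 0 (mod 2).
  s_3 = 0 + 1 + 0 + 0 + 1 + 1 + 0 + 1 = 4 ≡ 0 (mod 2).
  s_4 = 0 + 1 + 1 + 0 + 1 + 1 + 0 + 1 = 5 ≡ 1 (mod 2).
s = (1, 0, 0, 1)^T — this equals column 9 of H (binary 1001), so error is at position 9.
Correct: flip bit 9 of r = 001110001111001 to get c = 001110000111001.


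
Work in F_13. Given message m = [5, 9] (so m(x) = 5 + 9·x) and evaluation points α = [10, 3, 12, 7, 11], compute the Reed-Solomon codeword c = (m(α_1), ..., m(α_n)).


c = [4, 6, 9, 3, 0]

Message polynomial: m(x) = 5 + 9·x (mod 13).
For each evaluation point α_i, compute m(α_i) mod 13:
  α_1 = 10: Horner steps 9 → 4, so m(10) = 4.
  α_2 = 3: Horner steps 9 → 6, so m(3) = 6.
  α_3 = 12: Horner steps 9 → 9, so m(12) = 9.
  α_4 = 7: Horner steps 9 → 3, so m(7) = 3.
  α_5 = 11: Horner steps 9 → 0, so m(11) = 0.
Codeword c = [4, 6, 9, 3, 0] ∈ F_13^5.


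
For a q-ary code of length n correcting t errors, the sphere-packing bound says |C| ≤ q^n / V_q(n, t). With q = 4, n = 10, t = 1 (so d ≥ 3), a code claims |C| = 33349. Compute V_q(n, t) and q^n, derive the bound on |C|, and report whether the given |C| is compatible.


V_q(n, t) = 31, q^n = 1048576, Hamming bound = 33825, |C| = 33349 ≤ bound (satisfied).

Step 1: Compute V_q(n, t) = Σ_{j=0}^1 C(n, j) (q−1)^j.
  j = 0: C(10,0)·(3)^0 = 1·1 = 1.
  j = 1: C(10,1)·(3)^1 = 10·3 = 30.
  V_q(n, t) = 1 + 30 = 31.
Step 2: q^n = 4^10 = 1048576.
Step 3: Hamming bound ⌊q^n / V_q(n,t)⌋ = ⌊1048576/31⌋ = 33825.
Step 4: Compare |C| = 33349 to 33825: satisfied.
The claimed |C| lies below the Hamming bound.


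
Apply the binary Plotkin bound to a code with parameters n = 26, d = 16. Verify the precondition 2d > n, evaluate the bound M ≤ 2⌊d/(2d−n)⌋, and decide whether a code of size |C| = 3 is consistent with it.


Plotkin bound M ≤ 4; given |C| = 3 ≤ bound (satisfied).

Check applicability: 2d = 32, n = 26.
2d − n = 6 > 0, so Plotkin applies.
Compute d/(2d−n) = 16/6 ≈ 2.6667.
⌊d/(2d−n)⌋ = 2.
Plotkin bound: M ≤ 2·2 = 4.
Given |C| = 3, check: satisfied.
This |C| is below the Plotkin bound.


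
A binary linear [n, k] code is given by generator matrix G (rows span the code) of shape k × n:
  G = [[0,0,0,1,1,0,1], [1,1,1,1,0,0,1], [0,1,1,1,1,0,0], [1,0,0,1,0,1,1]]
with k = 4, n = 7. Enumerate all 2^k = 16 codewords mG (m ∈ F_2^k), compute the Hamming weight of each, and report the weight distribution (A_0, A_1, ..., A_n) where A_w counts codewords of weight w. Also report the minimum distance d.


Weight distribution: A_0 = 1, A_2 = 2, A_3 = 6, A_4 = 3, A_5 = 2, A_6 = 2. Minimum distance d = 2.

Enumerate all 2^4 = 16 messages m ∈ F_2^4.
For each, compute codeword c = mG in F_2^7, then tally its weight.
  m = 0000 → c = 0000000, weight = 0.
  m = 1000 → c = 0001101, weight = 3.
  m = 0100 → c = 1111001, weight = 5.
  m = 1100 → c = 1110100, weight = 4.
  m = 0010 → c = 0111100, weight = 4.
  m = 1010 → c = 0110001, weight = 3.
  m = 0110 → c = 1000101, weight = 3.
  m = 1110 → c = 1001000, weight = 2.
  m = 0001 → c = 1001011, weight = 4.
  m = 1001 → c = 1000110, weight = 3.
  m = 0101 → c = 0110010, weight = 3.
  m = 1101 → c = 0111111, weight = 6.
  m = 0011 → c = 1110111, weight = 6.
  m = 1011 → c = 1111010, weight = 5.
  m = 0111 → c = 0001110, weight = 3.
  m = 1111 → c = 0000011, weight = 2.
Tally weights:
  weight 0: 1 codewords.
  weight 2: 2 codewords.
  weight 3: 6 codewords.
  weight 4: 3 codewords.
  weight 5: 2 codewords.
  weight 6: 2 codewords.
Minimum distance d = smallest w > 0 with A_w > 0 = 2.
Sanity: Σ A_w = 16 = 2^4 = 16 ✓.


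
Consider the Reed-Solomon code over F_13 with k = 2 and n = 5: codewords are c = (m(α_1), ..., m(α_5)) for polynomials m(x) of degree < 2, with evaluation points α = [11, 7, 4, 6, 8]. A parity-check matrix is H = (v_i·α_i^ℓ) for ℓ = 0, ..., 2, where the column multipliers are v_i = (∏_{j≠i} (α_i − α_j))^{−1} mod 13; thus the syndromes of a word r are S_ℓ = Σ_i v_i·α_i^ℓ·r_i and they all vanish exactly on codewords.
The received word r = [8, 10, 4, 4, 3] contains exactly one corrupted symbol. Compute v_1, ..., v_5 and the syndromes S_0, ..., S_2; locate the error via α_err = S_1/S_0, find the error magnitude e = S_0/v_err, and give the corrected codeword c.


S = (1, 4, 3), error at position 3, error magnitude e = 12, c = [8, 10, 5, 4, 3].

Step 1: column multipliers v_i = (∏_{j≠i}(α_i − α_j))^{−1} mod 13.
  i = 1 (α = 11): (11−7)(11−4)(11−6)(11−8) = 4·7·5·3 = 420 ≡ 4, so v_1 = 4^{−1} = 10 (mod 13).
  i = 2 (α = 7): (7−11)(7−4)(7−6)(7−8) = (−4)·3·1·(−1) = 12 ≡ 12, so v_2 = 12^{−1} = 12 (mod 13).
  i = 3 (α = 4): (4−11)(4−7)(4−6)(4−8) = (−7)·(−3)·(−2)·(−4) = 168 ≡ 12, so v_3 = 12^{−1} = 12 (mod 13).
  i = 4 (α = 6): (6−11)(6−7)(6−4)(6−8) = (−5)·(−1)·2·(−2) = −20 ≡ 6, so v_4 = 6^{−1} = 11 (mod 13).
  i = 5 (α = 8): (8−11)(8−7)(8−4)(8−6) = (−3)·1·4·2 = −24 ≡ 2, so v_5 = 2^{−1} = 7 (mod 13).
  v = [10, 12, 12, 11, 7].
Step 2: syndromes of r = [8, 10, 4, 4, 3] (all sums mod 13).
  S_0 = Σ v_i r_i = 10·8 + 12·10 + 12·4 + 11·4 + 7·3 = 313 ≡ 1.
  S_1 = Σ v_i α_i r_i = 10·11·8 + 12·7·10 + 12·4·4 + 11·6·4 + 7·8·3 = 2344 ≡ 4.
  α_i^2 mod 13 = [4, 10, 3, 10, 12].
  S_2 = Σ v_i α_i^2 r_i = 10·4·8 + 12·10·10 + 12·3·4 + 11·10·4 + 7·12·3 = 2356 ≡ 3.
  S = (1, 4, 3) ≠ 0, so r is not a codeword (an error is present).
Step 3: locate the error. For a single error e at position i, S_ℓ = v_i·e·α_i^ℓ, so α_err = S_1/S_0.
  S_0^{−1} = 1^{−1} = 1 (mod 13), so α_err = 4·1 = 4 ≡ 4 = α_3. Error position i = 3.
  Consistency check: S_2/S_1 = 3·10 = 30 ≡ 4 = α_err ✓ (single-error assumption holds).
Step 4: error magnitude e = S_0/v_3 = S_0·∏_{j≠3}(α_3 − α_j) = 1·12 = 12 ≡ 12 (mod 13).
Step 5: correct position 3: c_3 = r_3 − e = 4 − 12 ≡ 5 (mod 13). Hence c = [8, 10, 5, 4, 3].
  Check: interpolating c through the α_i gives m(x) = 7 + 6·x (degree < 2) with m(α_i) = c_i for every i, so c is indeed a codeword.


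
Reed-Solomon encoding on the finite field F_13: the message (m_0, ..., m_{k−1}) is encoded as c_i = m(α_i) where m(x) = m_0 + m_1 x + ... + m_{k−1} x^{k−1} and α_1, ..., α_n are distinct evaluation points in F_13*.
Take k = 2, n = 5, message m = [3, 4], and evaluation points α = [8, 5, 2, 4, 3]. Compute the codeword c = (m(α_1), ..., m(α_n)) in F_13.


c = [9, 10, 11, 6, 2]

Message polynomial: m(x) = 3 + 4·x (mod 13).
For each evaluation point α_i, compute m(α_i) mod 13:
  α_1 = 8: Horner steps 4 → 9, so m(8) = 9.
  α_2 = 5: Horner steps 4 → 10, so m(5) = 10.
  α_3 = 2: Horner steps 4 → 11, so m(2) = 11.
  α_4 = 4: Horner steps 4 → 6, so m(4) = 6.
  α_5 = 3: Horner steps 4 → 2, so m(3) = 2.
Codeword c = [9, 10, 11, 6, 2] ∈ F_13^5.


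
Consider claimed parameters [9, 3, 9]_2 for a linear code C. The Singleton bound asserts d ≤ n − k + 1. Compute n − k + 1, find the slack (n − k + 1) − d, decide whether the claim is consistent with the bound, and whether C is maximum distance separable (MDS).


Singleton RHS = n − k + 1 = 7, slack = -2, bound violated (no such code; not MDS).

Singleton bound: d ≤ n − k + 1.
Here n = 9, k = 3, so n − k + 1 = 7.
Given d = 9, check d ≤ 7: NO.
Slack = (n − k + 1) − d = -2.
The slack is negative: d = 9 exceeds n − k + 1 = 7 by 2, so the Singleton bound is violated and no linear [9, 3, 9]_2 code can exist. In particular it is not MDS (MDS requires d = n − k + 1 exactly).
Description: the claimed parameters are [9, 3, 9]_2; such a code would be impossible (violates the Singleton bound).


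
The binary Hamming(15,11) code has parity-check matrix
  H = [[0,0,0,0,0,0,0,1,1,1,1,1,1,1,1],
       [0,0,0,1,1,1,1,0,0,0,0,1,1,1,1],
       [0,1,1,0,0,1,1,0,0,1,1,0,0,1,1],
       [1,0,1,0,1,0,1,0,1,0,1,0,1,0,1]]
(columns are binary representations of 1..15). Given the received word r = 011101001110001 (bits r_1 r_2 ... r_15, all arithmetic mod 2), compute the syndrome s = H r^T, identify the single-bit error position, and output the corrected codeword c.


s = (0, 1, 0, 0)^T, error position = 4, corrected codeword c = 011001001110001

Compute s = H r^T mod 2 one row at a time:
  s_1 = 0 + 1 + 1 + 1 + 0 + 0 + 0 + 1 = 4 ≡ 0 (mod 2).
  s_2 = 1 + 0 + 1 + 0 + 0 + 0 + 0 + 1 = 3 ≡ 1 (mod 2).
  s_3 = 1 + 1 + 1 + 0 + 1 + 1 + 0 + 1 = 6 ≡ 0 (mod 2).
  s_4 = 0 + 1 + 0 + 0 + 1 + 1 + 0 + 1 = 4 ≡ 0 (mod 2).
s = (0, 1, 0, 0)^T — this equals column 4 of H (binary 0100), so error is at position 4.
Correct: flip bit 4 of r = 011101001110001 to get c = 011001001110001.


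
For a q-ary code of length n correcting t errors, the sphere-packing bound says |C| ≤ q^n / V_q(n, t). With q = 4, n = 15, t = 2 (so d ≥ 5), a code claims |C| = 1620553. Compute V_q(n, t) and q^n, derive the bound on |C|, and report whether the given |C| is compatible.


V_q(n, t) = 991, q^n = 1073741824, Hamming bound = 1083493, |C| = 1620553 > bound (violated).

Step 1: Compute V_q(n, t) = Σ_{j=0}^2 C(n, j) (q−1)^j.
  j = 0: C(15,0)·(3)^0 = 1·1 = 1.
  j = 1: C(15,1)·(3)^1 = 15·3 = 45.
  j = 2: C(15,2)·(3)^2 = 105·9 = 945.
  V_q(n, t) = 1 + 45 + 945 = 991.
Step 2: q^n = 4^15 = 1073741824.
Step 3: Hamming bound ⌊q^n / V_q(n,t)⌋ = ⌊1073741824/991⌋ = 1083493.
Step 4: Compare |C| = 1620553 to 1083493: violated.
The claimed |C| lies above the Hamming bound, so no 4-ary code of length 15 with d ≥ 5 can have 1620553 codewords.


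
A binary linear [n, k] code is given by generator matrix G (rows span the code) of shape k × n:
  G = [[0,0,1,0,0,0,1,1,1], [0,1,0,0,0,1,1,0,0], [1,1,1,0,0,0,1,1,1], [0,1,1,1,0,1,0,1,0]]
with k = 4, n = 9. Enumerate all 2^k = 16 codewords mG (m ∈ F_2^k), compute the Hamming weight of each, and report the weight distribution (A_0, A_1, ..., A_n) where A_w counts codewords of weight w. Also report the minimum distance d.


Weight distribution: A_0 = 1, A_2 = 2, A_3 = 2, A_4 = 3, A_5 = 6, A_6 = 2. Minimum distance d = 2.

Enumerate all 2^4 = 16 messages m ∈ F_2^4.
For each, compute codeword c = mG in F_2^9, then tally its weight.
  m = 0000 → c = 000000000, weight = 0.
  m = 1000 → c = 001000111, weight = 4.
  m = 0100 → c = 010001100, weight = 3.
  m = 1100 → c = 011001011, weight = 5.
  m = 0010 → c = 111000111, weight = 6.
  m = 1010 → c = 110000000, weight = 2.
  m = 0110 → c = 101001011, weight = 5.
  m = 1110 → c = 100001100, weight = 3.
  m = 0001 → c = 011101010, weight = 5.
  m = 1001 → c = 010101101, weight = 5.
  m = 0101 → c = 001100110, weight = 4.
  m = 1101 → c = 000100001, weight = 2.
  m = 0011 → c = 100101101, weight = 5.
  m = 1011 → c = 101101010, weight = 5.
  m = 0111 → c = 110100001, weight = 4.
  m = 1111 → c = 111100110, weight = 6.
Tally weights:
  weight 0: 1 codewords.
  weight 2: 2 codewords.
  weight 3: 2 codewords.
  weight 4: 3 codewords.
  weight 5: 6 codewords.
  weight 6: 2 codewords.
Minimum distance d = smallest w > 0 with A_w > 0 = 2.
Sanity: Σ A_w = 16 = 2^4 = 16 ✓.


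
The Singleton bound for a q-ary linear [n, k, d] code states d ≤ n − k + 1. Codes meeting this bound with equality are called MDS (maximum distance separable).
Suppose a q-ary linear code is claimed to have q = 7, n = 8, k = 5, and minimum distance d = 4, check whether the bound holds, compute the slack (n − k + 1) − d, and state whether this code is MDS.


Singleton RHS = n − k + 1 = 4, slack = 0, bound satisfied, MDS.

Singleton bound: d ≤ n − k + 1.
Here n = 8, k = 5, so n − k + 1 = 4.
Given d = 4, check d ≤ 4: YES.
Slack = (n − k + 1) − d = 0.
The code is MDS (slack = 0).
Description: the claimed parameters are [8, 5, 4]_7; such a code would be MDS (meets Singleton bound).


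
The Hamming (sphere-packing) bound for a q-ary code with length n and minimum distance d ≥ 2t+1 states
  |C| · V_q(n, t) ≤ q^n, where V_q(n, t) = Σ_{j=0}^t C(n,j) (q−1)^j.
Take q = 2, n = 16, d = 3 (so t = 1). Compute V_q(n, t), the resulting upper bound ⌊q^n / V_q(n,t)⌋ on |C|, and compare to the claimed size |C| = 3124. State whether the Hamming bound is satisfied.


V_q(n, t) = 17, q^n = 65536, Hamming bound = 3855, |C| = 3124 ≤ bound (satisfied).

Step 1: Compute V_q(n, t) = Σ_{j=0}^1 C(n, j) (q−1)^j.
  j = 0: C(16,0)·(1)^0 = 1·1 = 1.
  j = 1: C(16,1)·(1)^1 = 16·1 = 16.
  V_q(n, t) = 1 + 16 = 17.
Step 2: q^n = 2^16 = 65536.
Step 3: Hamming bound ⌊q^n / V_q(n,t)⌋ = ⌊65536/17⌋ = 3855.
Step 4: Compare |C| = 3124 to 3855: satisfied.
The claimed |C| lies below the Hamming bound.
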